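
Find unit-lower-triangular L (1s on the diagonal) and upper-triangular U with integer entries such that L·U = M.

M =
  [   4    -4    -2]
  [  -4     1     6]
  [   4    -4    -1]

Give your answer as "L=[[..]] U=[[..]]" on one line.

  R1 -= -1·R0 → [0,-3,4]
  R2 -= 1·R0 → [0,0,1]
  R2 -= 0·R1 → [0,0,1]

L=[[1,0,0],[-1,1,0],[1,0,1]] U=[[4,-4,-2],[0,-3,4],[0,0,1]]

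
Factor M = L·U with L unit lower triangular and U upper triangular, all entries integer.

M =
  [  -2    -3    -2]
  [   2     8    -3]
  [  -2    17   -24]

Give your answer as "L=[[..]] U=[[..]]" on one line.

  row1 -= -1·row0 → [0,5,-5]
  row2 -= 1·row0 → [0,20,-22]
  row2 -= 4·row1 → [0,0,-2]

L=[[1,0,0],[-1,1,0],[1,4,1]] U=[[-2,-3,-2],[0,5,-5],[0,0,-2]]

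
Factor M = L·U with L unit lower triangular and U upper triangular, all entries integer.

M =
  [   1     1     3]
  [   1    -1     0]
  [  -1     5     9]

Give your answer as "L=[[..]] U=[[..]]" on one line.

L=[[1,0,0],[1,1,0],[-1,-3,1]] U=[[1,1,3],[0,-2,-3],[0,0,3]]

  R1 -= 1·R0 → [0,-2,-3]
  R2 -= -1·R0 → [0,6,12]
  R2 -= -3·R1 → [0,0,3]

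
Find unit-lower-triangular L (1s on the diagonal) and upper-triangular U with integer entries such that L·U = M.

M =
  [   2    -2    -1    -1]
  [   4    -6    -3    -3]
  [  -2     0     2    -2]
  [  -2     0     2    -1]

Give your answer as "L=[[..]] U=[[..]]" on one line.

L=[[1,0,0,0],[2,1,0,0],[-1,1,1,0],[-1,1,1,1]] U=[[2,-2,-1,-1],[0,-2,-1,-1],[0,0,2,-2],[0,0,0,1]]

  R1 -= 2·R0 → [0,-2,-1,-1]
  R2 -= -1·R0 → [0,-2,1,-3]
  R3 -= -1·R0 → [0,-2,1,-2]
  R2 -= 1·R1 → [0,0,2,-2]
  R3 -= 1·R1 → [0,0,2,-1]
  R3 -= 1·R2 → [0,0,0,1]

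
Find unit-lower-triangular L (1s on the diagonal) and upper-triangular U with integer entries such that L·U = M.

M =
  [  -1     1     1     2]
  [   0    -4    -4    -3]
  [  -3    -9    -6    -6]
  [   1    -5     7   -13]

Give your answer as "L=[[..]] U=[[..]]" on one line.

L=[[1,0,0,0],[0,1,0,0],[3,3,1,0],[-1,1,4,1]] U=[[-1,1,1,2],[0,-4,-4,-3],[0,0,3,-3],[0,0,0,4]]

  row1 -= 0·row0 → [0,-4,-4,-3]
  row2 -= 3·row0 → [0,-12,-9,-12]
  row3 -= -1·row0 → [0,-4,8,-11]
  row2 -= 3·row1 → [0,0,3,-3]
  row3 -= 1·row1 → [0,0,12,-8]
  row3 -= 4·row2 → [0,0,0,4]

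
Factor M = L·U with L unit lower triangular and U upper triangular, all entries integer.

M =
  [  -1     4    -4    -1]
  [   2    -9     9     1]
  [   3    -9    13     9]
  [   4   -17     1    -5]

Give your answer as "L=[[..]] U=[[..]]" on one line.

L=[[1,0,0,0],[-2,1,0,0],[-3,-3,1,0],[-4,1,-4,1]] U=[[-1,4,-4,-1],[0,-1,1,-1],[0,0,4,3],[0,0,0,4]]

  R1 -= -2·R0 → [0,-1,1,-1]
  R2 -= -3·R0 → [0,3,1,6]
  R3 -= -4·R0 → [0,-1,-15,-9]
  R2 -= -3·R1 → [0,0,4,3]
  R3 -= 1·R1 → [0,0,-16,-8]
  R3 -= -4·R2 → [0,0,0,4]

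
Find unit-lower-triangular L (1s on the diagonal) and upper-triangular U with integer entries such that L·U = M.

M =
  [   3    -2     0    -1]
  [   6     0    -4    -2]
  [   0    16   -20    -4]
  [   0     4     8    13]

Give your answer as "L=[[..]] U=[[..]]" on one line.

L=[[1,0,0,0],[2,1,0,0],[0,4,1,0],[0,1,-3,1]] U=[[3,-2,0,-1],[0,4,-4,0],[0,0,-4,-4],[0,0,0,1]]

  row1 -= 2·row0 → [0,4,-4,0]
  row2 -= 0·row0 → [0,16,-20,-4]
  row3 -= 0·row0 → [0,4,8,13]
  row2 -= 4·row1 → [0,0,-4,-4]
  row3 -= 1·row1 → [0,0,12,13]
  row3 -= -3·row2 → [0,0,0,1]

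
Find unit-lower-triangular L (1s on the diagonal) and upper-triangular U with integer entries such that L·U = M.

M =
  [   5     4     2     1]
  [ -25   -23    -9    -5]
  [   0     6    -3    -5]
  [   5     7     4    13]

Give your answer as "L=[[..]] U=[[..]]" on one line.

  R1 -= -5·R0 → [0,-3,1,0]
  R2 -= 0·R0 → [0,6,-3,-5]
  R3 -= 1·R0 → [0,3,2,12]
  R2 -= -2·R1 → [0,0,-1,-5]
  R3 -= -1·R1 → [0,0,3,12]
  R3 -= -3·R2 → [0,0,0,-3]

L=[[1,0,0,0],[-5,1,0,0],[0,-2,1,0],[1,-1,-3,1]] U=[[5,4,2,1],[0,-3,1,0],[0,0,-1,-5],[0,0,0,-3]]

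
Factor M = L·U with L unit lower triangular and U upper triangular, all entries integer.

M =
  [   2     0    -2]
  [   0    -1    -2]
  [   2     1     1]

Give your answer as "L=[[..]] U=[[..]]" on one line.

  R1 -= 0·R0 → [0,-1,-2]
  R2 -= 1·R0 → [0,1,3]
  R2 -= -1·R1 → [0,0,1]

L=[[1,0,0],[0,1,0],[1,-1,1]] U=[[2,0,-2],[0,-1,-2],[0,0,1]]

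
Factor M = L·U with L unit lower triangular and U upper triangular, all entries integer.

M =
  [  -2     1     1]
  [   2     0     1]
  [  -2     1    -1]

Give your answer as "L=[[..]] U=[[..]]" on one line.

  row1 -= -1·row0 → [0,1,2]
  row2 -= 1·row0 → [0,0,-2]
  row2 -= 0·row1 → [0,0,-2]

L=[[1,0,0],[-1,1,0],[1,0,1]] U=[[-2,1,1],[0,1,2],[0,0,-2]]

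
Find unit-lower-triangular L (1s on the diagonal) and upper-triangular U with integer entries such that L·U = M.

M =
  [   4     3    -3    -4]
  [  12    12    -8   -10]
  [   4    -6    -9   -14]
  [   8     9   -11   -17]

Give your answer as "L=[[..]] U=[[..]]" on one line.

  row1 -= 3·row0 → [0,3,1,2]
  row2 -= 1·row0 → [0,-9,-6,-10]
  row3 -= 2·row0 → [0,3,-5,-9]
  row2 -= -3·row1 → [0,0,-3,-4]
  row3 -= 1·row1 → [0,0,-6,-11]
  row3 -= 2·row2 → [0,0,0,-3]

L=[[1,0,0,0],[3,1,0,0],[1,-3,1,0],[2,1,2,1]] U=[[4,3,-3,-4],[0,3,1,2],[0,0,-3,-4],[0,0,0,-3]]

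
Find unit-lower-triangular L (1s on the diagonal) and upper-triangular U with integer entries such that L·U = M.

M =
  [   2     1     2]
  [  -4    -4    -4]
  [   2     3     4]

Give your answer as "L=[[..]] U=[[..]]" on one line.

  R1 -= -2·R0 → [0,-2,0]
  R2 -= 1·R0 → [0,2,2]
  R2 -= -1·R1 → [0,0,2]

L=[[1,0,0],[-2,1,0],[1,-1,1]] U=[[2,1,2],[0,-2,0],[0,0,2]]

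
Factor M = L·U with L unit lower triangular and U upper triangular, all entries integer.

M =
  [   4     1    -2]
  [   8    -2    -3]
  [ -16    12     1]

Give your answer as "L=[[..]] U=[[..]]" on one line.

  row1 -= 2·row0 → [0,-4,1]
  row2 -= -4·row0 → [0,16,-7]
  row2 -= -4·row1 → [0,0,-3]

L=[[1,0,0],[2,1,0],[-4,-4,1]] U=[[4,1,-2],[0,-4,1],[0,0,-3]]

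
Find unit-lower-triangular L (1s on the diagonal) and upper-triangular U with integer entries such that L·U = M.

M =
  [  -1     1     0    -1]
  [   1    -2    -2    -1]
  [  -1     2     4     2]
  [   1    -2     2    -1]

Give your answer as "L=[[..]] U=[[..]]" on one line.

  R1 -= -1·R0 → [0,-1,-2,-2]
  R2 -= 1·R0 → [0,1,4,3]
  R3 -= -1·R0 → [0,-1,2,-2]
  R2 -= -1·R1 → [0,0,2,1]
  R3 -= 1·R1 → [0,0,4,0]
  R3 -= 2·R2 → [0,0,0,-2]

L=[[1,0,0,0],[-1,1,0,0],[1,-1,1,0],[-1,1,2,1]] U=[[-1,1,0,-1],[0,-1,-2,-2],[0,0,2,1],[0,0,0,-2]]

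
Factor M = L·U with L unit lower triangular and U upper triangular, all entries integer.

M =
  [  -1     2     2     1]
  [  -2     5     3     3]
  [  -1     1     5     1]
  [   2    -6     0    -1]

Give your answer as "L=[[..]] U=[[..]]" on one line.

  row1 -= 2·row0 → [0,1,-1,1]
  row2 -= 1·row0 → [0,-1,3,0]
  row3 -= -2·row0 → [0,-2,4,1]
  row2 -= -1·row1 → [0,0,2,1]
  row3 -= -2·row1 → [0,0,2,3]
  row3 -= 1·row2 → [0,0,0,2]

L=[[1,0,0,0],[2,1,0,0],[1,-1,1,0],[-2,-2,1,1]] U=[[-1,2,2,1],[0,1,-1,1],[0,0,2,1],[0,0,0,2]]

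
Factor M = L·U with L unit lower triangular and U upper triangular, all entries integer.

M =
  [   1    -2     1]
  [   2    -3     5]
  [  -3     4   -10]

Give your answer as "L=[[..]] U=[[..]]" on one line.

L=[[1,0,0],[2,1,0],[-3,-2,1]] U=[[1,-2,1],[0,1,3],[0,0,-1]]

  R1 -= 2·R0 → [0,1,3]
  R2 -= -3·R0 → [0,-2,-7]
  R2 -= -2·R1 → [0,0,-1]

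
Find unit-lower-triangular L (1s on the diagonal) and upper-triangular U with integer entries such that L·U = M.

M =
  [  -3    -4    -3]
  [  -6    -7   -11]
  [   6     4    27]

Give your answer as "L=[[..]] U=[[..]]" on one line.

L=[[1,0,0],[2,1,0],[-2,-4,1]] U=[[-3,-4,-3],[0,1,-5],[0,0,1]]

  r1 -= 2·r0 → [0,1,-5]
  r2 -= -2·r0 → [0,-4,21]
  r2 -= -4·r1 → [0,0,1]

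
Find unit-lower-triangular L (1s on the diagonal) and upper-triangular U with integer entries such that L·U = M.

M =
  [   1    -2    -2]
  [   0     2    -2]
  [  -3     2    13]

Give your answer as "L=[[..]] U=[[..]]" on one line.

  R1 -= 0·R0 → [0,2,-2]
  R2 -= -3·R0 → [0,-4,7]
  R2 -= -2·R1 → [0,0,3]

L=[[1,0,0],[0,1,0],[-3,-2,1]] U=[[1,-2,-2],[0,2,-2],[0,0,3]]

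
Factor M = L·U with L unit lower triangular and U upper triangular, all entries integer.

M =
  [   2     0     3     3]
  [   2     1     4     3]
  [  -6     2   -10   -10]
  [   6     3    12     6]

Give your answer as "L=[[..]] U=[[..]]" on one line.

  r1 -= 1·r0 → [0,1,1,0]
  r2 -= -3·r0 → [0,2,-1,-1]
  r3 -= 3·r0 → [0,3,3,-3]
  r2 -= 2·r1 → [0,0,-3,-1]
  r3 -= 3·r1 → [0,0,0,-3]
  r3 -= 0·r2 → [0,0,0,-3]

L=[[1,0,0,0],[1,1,0,0],[-3,2,1,0],[3,3,0,1]] U=[[2,0,3,3],[0,1,1,0],[0,0,-3,-1],[0,0,0,-3]]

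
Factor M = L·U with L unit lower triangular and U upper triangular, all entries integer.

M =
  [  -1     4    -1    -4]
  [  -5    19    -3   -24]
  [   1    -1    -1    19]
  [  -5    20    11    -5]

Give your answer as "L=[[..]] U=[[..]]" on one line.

L=[[1,0,0,0],[5,1,0,0],[-1,-3,1,0],[5,0,4,1]] U=[[-1,4,-1,-4],[0,-1,2,-4],[0,0,4,3],[0,0,0,3]]

  R1 -= 5·R0 → [0,-1,2,-4]
  R2 -= -1·R0 → [0,3,-2,15]
  R3 -= 5·R0 → [0,0,16,15]
  R2 -= -3·R1 → [0,0,4,3]
  R3 -= 0·R1 → [0,0,16,15]
  R3 -= 4·R2 → [0,0,0,3]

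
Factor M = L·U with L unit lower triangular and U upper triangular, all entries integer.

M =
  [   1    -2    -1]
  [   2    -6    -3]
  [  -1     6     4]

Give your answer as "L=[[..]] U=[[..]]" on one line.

  R1 -= 2·R0 → [0,-2,-1]
  R2 -= -1·R0 → [0,4,3]
  R2 -= -2·R1 → [0,0,1]

L=[[1,0,0],[2,1,0],[-1,-2,1]] U=[[1,-2,-1],[0,-2,-1],[0,0,1]]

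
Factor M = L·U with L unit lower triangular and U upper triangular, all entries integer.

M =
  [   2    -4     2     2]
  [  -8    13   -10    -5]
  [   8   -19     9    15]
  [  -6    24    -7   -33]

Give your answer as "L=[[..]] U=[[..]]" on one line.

L=[[1,0,0,0],[-4,1,0,0],[4,1,1,0],[-3,-4,-3,1]] U=[[2,-4,2,2],[0,-3,-2,3],[0,0,3,4],[0,0,0,-3]]

  R1 -= -4·R0 → [0,-3,-2,3]
  R2 -= 4·R0 → [0,-3,1,7]
  R3 -= -3·R0 → [0,12,-1,-27]
  R2 -= 1·R1 → [0,0,3,4]
  R3 -= -4·R1 → [0,0,-9,-15]
  R3 -= -3·R2 → [0,0,0,-3]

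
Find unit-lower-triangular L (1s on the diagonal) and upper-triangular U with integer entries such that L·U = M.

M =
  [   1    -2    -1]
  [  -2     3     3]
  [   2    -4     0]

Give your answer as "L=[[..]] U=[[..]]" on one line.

L=[[1,0,0],[-2,1,0],[2,0,1]] U=[[1,-2,-1],[0,-1,1],[0,0,2]]

  row1 -= -2·row0 → [0,-1,1]
  row2 -= 2·row0 → [0,0,2]
  row2 -= 0·row1 → [0,0,2]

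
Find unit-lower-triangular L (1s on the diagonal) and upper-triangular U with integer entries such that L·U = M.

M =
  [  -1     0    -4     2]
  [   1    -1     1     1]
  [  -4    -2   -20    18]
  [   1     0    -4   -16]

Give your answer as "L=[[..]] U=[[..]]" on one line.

  row1 -= -1·row0 → [0,-1,-3,3]
  row2 -= 4·row0 → [0,-2,-4,10]
  row3 -= -1·row0 → [0,0,-8,-14]
  row2 -= 2·row1 → [0,0,2,4]
  row3 -= 0·row1 → [0,0,-8,-14]
  row3 -= -4·row2 → [0,0,0,2]

L=[[1,0,0,0],[-1,1,0,0],[4,2,1,0],[-1,0,-4,1]] U=[[-1,0,-4,2],[0,-1,-3,3],[0,0,2,4],[0,0,0,2]]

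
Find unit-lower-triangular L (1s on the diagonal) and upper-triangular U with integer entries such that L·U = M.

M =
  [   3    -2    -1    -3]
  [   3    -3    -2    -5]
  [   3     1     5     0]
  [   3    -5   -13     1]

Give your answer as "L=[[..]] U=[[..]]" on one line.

  r1 -= 1·r0 → [0,-1,-1,-2]
  r2 -= 1·r0 → [0,3,6,3]
  r3 -= 1·r0 → [0,-3,-12,4]
  r2 -= -3·r1 → [0,0,3,-3]
  r3 -= 3·r1 → [0,0,-9,10]
  r3 -= -3·r2 → [0,0,0,1]

L=[[1,0,0,0],[1,1,0,0],[1,-3,1,0],[1,3,-3,1]] U=[[3,-2,-1,-3],[0,-1,-1,-2],[0,0,3,-3],[0,0,0,1]]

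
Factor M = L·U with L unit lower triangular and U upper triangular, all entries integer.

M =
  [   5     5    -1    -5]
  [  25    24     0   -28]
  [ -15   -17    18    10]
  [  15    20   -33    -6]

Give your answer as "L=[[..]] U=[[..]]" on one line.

  r1 -= 5·r0 → [0,-1,5,-3]
  r2 -= -3·r0 → [0,-2,15,-5]
  r3 -= 3·r0 → [0,5,-30,9]
  r2 -= 2·r1 → [0,0,5,1]
  r3 -= -5·r1 → [0,0,-5,-6]
  r3 -= -1·r2 → [0,0,0,-5]

L=[[1,0,0,0],[5,1,0,0],[-3,2,1,0],[3,-5,-1,1]] U=[[5,5,-1,-5],[0,-1,5,-3],[0,0,5,1],[0,0,0,-5]]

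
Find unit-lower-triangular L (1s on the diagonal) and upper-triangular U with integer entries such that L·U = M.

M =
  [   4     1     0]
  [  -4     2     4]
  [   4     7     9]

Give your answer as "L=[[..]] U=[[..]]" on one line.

  r1 -= -1·r0 → [0,3,4]
  r2 -= 1·r0 → [0,6,9]
  r2 -= 2·r1 → [0,0,1]

L=[[1,0,0],[-1,1,0],[1,2,1]] U=[[4,1,0],[0,3,4],[0,0,1]]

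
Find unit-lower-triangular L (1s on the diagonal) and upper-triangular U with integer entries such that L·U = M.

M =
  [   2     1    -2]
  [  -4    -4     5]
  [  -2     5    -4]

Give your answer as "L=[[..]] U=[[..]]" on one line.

L=[[1,0,0],[-2,1,0],[-1,-3,1]] U=[[2,1,-2],[0,-2,1],[0,0,-3]]

  r1 -= -2·r0 → [0,-2,1]
  r2 -= -1·r0 → [0,6,-6]
  r2 -= -3·r1 → [0,0,-3]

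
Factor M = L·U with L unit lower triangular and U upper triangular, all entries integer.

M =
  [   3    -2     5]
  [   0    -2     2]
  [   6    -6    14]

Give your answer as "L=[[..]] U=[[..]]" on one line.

  row1 -= 0·row0 → [0,-2,2]
  row2 -= 2·row0 → [0,-2,4]
  row2 -= 1·row1 → [0,0,2]

L=[[1,0,0],[0,1,0],[2,1,1]] U=[[3,-2,5],[0,-2,2],[0,0,2]]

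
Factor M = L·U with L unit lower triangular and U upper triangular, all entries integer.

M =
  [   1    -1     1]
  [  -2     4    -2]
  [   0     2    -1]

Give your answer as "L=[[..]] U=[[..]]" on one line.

L=[[1,0,0],[-2,1,0],[0,1,1]] U=[[1,-1,1],[0,2,0],[0,0,-1]]

  r1 -= -2·r0 → [0,2,0]
  r2 -= 0·r0 → [0,2,-1]
  r2 -= 1·r1 → [0,0,-1]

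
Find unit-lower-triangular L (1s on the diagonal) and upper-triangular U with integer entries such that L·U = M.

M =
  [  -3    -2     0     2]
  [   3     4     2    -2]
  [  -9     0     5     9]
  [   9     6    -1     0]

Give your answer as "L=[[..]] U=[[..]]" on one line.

L=[[1,0,0,0],[-1,1,0,0],[3,3,1,0],[-3,0,1,1]] U=[[-3,-2,0,2],[0,2,2,0],[0,0,-1,3],[0,0,0,3]]

  row1 -= -1·row0 → [0,2,2,0]
  row2 -= 3·row0 → [0,6,5,3]
  row3 -= -3·row0 → [0,0,-1,6]
  row2 -= 3·row1 → [0,0,-1,3]
  row3 -= 0·row1 → [0,0,-1,6]
  row3 -= 1·row2 → [0,0,0,3]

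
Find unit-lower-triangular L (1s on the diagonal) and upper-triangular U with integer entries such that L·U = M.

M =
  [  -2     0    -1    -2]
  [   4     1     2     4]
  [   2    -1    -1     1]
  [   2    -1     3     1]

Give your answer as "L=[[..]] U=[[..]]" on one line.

  R1 -= -2·R0 → [0,1,0,0]
  R2 -= -1·R0 → [0,-1,-2,-1]
  R3 -= -1·R0 → [0,-1,2,-1]
  R2 -= -1·R1 → [0,0,-2,-1]
  R3 -= -1·R1 → [0,0,2,-1]
  R3 -= -1·R2 → [0,0,0,-2]

L=[[1,0,0,0],[-2,1,0,0],[-1,-1,1,0],[-1,-1,-1,1]] U=[[-2,0,-1,-2],[0,1,0,0],[0,0,-2,-1],[0,0,0,-2]]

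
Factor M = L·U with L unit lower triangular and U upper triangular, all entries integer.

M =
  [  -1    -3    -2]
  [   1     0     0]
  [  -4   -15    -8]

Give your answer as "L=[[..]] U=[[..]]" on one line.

  row1 -= -1·row0 → [0,-3,-2]
  row2 -= 4·row0 → [0,-3,0]
  row2 -= 1·row1 → [0,0,2]

L=[[1,0,0],[-1,1,0],[4,1,1]] U=[[-1,-3,-2],[0,-3,-2],[0,0,2]]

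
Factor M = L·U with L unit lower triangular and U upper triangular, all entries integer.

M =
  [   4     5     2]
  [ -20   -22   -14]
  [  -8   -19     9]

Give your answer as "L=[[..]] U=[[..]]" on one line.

  R1 -= -5·R0 → [0,3,-4]
  R2 -= -2·R0 → [0,-9,13]
  R2 -= -3·R1 → [0,0,1]

L=[[1,0,0],[-5,1,0],[-2,-3,1]] U=[[4,5,2],[0,3,-4],[0,0,1]]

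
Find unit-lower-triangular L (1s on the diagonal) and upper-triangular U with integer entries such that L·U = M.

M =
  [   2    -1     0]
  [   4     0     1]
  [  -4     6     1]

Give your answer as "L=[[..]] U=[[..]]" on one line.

L=[[1,0,0],[2,1,0],[-2,2,1]] U=[[2,-1,0],[0,2,1],[0,0,-1]]

  R1 -= 2·R0 → [0,2,1]
  R2 -= -2·R0 → [0,4,1]
  R2 -= 2·R1 → [0,0,-1]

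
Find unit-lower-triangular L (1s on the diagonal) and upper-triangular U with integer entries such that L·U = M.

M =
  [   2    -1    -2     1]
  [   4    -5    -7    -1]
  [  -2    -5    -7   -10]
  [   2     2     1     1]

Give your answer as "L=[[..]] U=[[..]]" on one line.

  row1 -= 2·row0 → [0,-3,-3,-3]
  row2 -= -1·row0 → [0,-6,-9,-9]
  row3 -= 1·row0 → [0,3,3,0]
  row2 -= 2·row1 → [0,0,-3,-3]
  row3 -= -1·row1 → [0,0,0,-3]
  row3 -= 0·row2 → [0,0,0,-3]

L=[[1,0,0,0],[2,1,0,0],[-1,2,1,0],[1,-1,0,1]] U=[[2,-1,-2,1],[0,-3,-3,-3],[0,0,-3,-3],[0,0,0,-3]]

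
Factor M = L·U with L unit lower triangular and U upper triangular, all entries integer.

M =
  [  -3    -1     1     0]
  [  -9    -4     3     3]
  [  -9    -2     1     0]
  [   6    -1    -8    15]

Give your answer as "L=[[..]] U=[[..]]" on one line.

L=[[1,0,0,0],[3,1,0,0],[3,-1,1,0],[-2,3,3,1]] U=[[-3,-1,1,0],[0,-1,0,3],[0,0,-2,3],[0,0,0,-3]]

  R1 -= 3·R0 → [0,-1,0,3]
  R2 -= 3·R0 → [0,1,-2,0]
  R3 -= -2·R0 → [0,-3,-6,15]
  R2 -= -1·R1 → [0,0,-2,3]
  R3 -= 3·R1 → [0,0,-6,6]
  R3 -= 3·R2 → [0,0,0,-3]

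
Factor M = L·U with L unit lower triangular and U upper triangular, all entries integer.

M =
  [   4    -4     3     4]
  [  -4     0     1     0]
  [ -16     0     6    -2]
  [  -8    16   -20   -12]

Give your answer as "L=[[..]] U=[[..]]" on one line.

  R1 -= -1·R0 → [0,-4,4,4]
  R2 -= -4·R0 → [0,-16,18,14]
  R3 -= -2·R0 → [0,8,-14,-4]
  R2 -= 4·R1 → [0,0,2,-2]
  R3 -= -2·R1 → [0,0,-6,4]
  R3 -= -3·R2 → [0,0,0,-2]

L=[[1,0,0,0],[-1,1,0,0],[-4,4,1,0],[-2,-2,-3,1]] U=[[4,-4,3,4],[0,-4,4,4],[0,0,2,-2],[0,0,0,-2]]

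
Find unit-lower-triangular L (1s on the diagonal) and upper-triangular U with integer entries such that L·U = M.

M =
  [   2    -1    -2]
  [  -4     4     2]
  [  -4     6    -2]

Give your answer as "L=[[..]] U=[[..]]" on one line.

L=[[1,0,0],[-2,1,0],[-2,2,1]] U=[[2,-1,-2],[0,2,-2],[0,0,-2]]

  r1 -= -2·r0 → [0,2,-2]
  r2 -= -2·r0 → [0,4,-6]
  r2 -= 2·r1 → [0,0,-2]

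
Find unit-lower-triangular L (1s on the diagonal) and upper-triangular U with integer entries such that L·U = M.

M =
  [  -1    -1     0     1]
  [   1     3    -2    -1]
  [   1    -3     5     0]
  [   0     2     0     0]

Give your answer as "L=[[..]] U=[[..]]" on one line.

L=[[1,0,0,0],[-1,1,0,0],[-1,-2,1,0],[0,1,2,1]] U=[[-1,-1,0,1],[0,2,-2,0],[0,0,1,1],[0,0,0,-2]]

  R1 -= -1·R0 → [0,2,-2,0]
  R2 -= -1·R0 → [0,-4,5,1]
  R3 -= 0·R0 → [0,2,0,0]
  R2 -= -2·R1 → [0,0,1,1]
  R3 -= 1·R1 → [0,0,2,0]
  R3 -= 2·R2 → [0,0,0,-2]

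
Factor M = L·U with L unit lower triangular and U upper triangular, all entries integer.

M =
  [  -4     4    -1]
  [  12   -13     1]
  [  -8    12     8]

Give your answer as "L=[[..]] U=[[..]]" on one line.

  r1 -= -3·r0 → [0,-1,-2]
  r2 -= 2·r0 → [0,4,10]
  r2 -= -4·r1 → [0,0,2]

L=[[1,0,0],[-3,1,0],[2,-4,1]] U=[[-4,4,-1],[0,-1,-2],[0,0,2]]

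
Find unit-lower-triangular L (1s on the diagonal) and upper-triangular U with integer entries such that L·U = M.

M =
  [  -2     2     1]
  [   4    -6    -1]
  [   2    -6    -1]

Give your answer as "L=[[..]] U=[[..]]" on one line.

L=[[1,0,0],[-2,1,0],[-1,2,1]] U=[[-2,2,1],[0,-2,1],[0,0,-2]]

  row1 -= -2·row0 → [0,-2,1]
  row2 -= -1·row0 → [0,-4,0]
  row2 -= 2·row1 → [0,0,-2]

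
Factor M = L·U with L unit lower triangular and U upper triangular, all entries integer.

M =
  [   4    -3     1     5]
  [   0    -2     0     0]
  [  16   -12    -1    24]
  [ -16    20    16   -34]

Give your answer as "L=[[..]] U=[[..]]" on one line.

L=[[1,0,0,0],[0,1,0,0],[4,0,1,0],[-4,-4,-4,1]] U=[[4,-3,1,5],[0,-2,0,0],[0,0,-5,4],[0,0,0,2]]

  R1 -= 0·R0 → [0,-2,0,0]
  R2 -= 4·R0 → [0,0,-5,4]
  R3 -= -4·R0 → [0,8,20,-14]
  R2 -= 0·R1 → [0,0,-5,4]
  R3 -= -4·R1 → [0,0,20,-14]
  R3 -= -4·R2 → [0,0,0,2]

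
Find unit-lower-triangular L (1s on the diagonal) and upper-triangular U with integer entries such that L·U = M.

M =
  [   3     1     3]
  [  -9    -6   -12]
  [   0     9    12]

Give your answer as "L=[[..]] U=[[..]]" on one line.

L=[[1,0,0],[-3,1,0],[0,-3,1]] U=[[3,1,3],[0,-3,-3],[0,0,3]]

  R1 -= -3·R0 → [0,-3,-3]
  R2 -= 0·R0 → [0,9,12]
  R2 -= -3·R1 → [0,0,3]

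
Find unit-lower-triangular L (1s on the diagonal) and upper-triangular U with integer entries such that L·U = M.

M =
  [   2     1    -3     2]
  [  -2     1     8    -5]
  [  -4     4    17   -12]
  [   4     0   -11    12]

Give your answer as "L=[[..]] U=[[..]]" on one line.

L=[[1,0,0,0],[-1,1,0,0],[-2,3,1,0],[2,-1,0,1]] U=[[2,1,-3,2],[0,2,5,-3],[0,0,-4,1],[0,0,0,5]]

  R1 -= -1·R0 → [0,2,5,-3]
  R2 -= -2·R0 → [0,6,11,-8]
  R3 -= 2·R0 → [0,-2,-5,8]
  R2 -= 3·R1 → [0,0,-4,1]
  R3 -= -1·R1 → [0,0,0,5]
  R3 -= 0·R2 → [0,0,0,5]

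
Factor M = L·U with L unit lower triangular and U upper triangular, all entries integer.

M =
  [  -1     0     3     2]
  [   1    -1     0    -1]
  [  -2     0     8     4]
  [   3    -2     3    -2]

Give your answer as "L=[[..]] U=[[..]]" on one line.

L=[[1,0,0,0],[-1,1,0,0],[2,0,1,0],[-3,2,3,1]] U=[[-1,0,3,2],[0,-1,3,1],[0,0,2,0],[0,0,0,2]]

  R1 -= -1·R0 → [0,-1,3,1]
  R2 -= 2·R0 → [0,0,2,0]
  R3 -= -3·R0 → [0,-2,12,4]
  R2 -= 0·R1 → [0,0,2,0]
  R3 -= 2·R1 → [0,0,6,2]
  R3 -= 3·R2 → [0,0,0,2]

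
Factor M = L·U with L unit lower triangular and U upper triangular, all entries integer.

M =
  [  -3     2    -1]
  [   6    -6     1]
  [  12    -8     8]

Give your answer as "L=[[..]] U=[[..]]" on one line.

L=[[1,0,0],[-2,1,0],[-4,0,1]] U=[[-3,2,-1],[0,-2,-1],[0,0,4]]

  row1 -= -2·row0 → [0,-2,-1]
  row2 -= -4·row0 → [0,0,4]
  row2 -= 0·row1 → [0,0,4]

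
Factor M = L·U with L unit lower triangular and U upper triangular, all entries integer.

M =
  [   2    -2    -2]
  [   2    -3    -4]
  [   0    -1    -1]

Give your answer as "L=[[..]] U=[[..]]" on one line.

L=[[1,0,0],[1,1,0],[0,1,1]] U=[[2,-2,-2],[0,-1,-2],[0,0,1]]

  row1 -= 1·row0 → [0,-1,-2]
  row2 -= 0·row0 → [0,-1,-1]
  row2 -= 1·row1 → [0,0,1]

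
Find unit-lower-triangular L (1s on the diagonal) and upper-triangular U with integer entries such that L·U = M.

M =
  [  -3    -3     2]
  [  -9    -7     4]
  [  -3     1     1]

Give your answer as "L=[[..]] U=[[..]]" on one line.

  r1 -= 3·r0 → [0,2,-2]
  r2 -= 1·r0 → [0,4,-1]
  r2 -= 2·r1 → [0,0,3]

L=[[1,0,0],[3,1,0],[1,2,1]] U=[[-3,-3,2],[0,2,-2],[0,0,3]]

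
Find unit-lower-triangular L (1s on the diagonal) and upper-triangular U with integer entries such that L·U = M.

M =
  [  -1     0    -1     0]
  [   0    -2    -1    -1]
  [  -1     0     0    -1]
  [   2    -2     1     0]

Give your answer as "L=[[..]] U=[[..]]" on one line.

  R1 -= 0·R0 → [0,-2,-1,-1]
  R2 -= 1·R0 → [0,0,1,-1]
  R3 -= -2·R0 → [0,-2,-1,0]
  R2 -= 0·R1 → [0,0,1,-1]
  R3 -= 1·R1 → [0,0,0,1]
  R3 -= 0·R2 → [0,0,0,1]

L=[[1,0,0,0],[0,1,0,0],[1,0,1,0],[-2,1,0,1]] U=[[-1,0,-1,0],[0,-2,-1,-1],[0,0,1,-1],[0,0,0,1]]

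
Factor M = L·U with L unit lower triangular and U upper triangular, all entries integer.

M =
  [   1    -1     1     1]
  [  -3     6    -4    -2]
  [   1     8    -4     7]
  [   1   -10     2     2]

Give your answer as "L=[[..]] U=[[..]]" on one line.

L=[[1,0,0,0],[-3,1,0,0],[1,3,1,0],[1,-3,1,1]] U=[[1,-1,1,1],[0,3,-1,1],[0,0,-2,3],[0,0,0,1]]

  row1 -= -3·row0 → [0,3,-1,1]
  row2 -= 1·row0 → [0,9,-5,6]
  row3 -= 1·row0 → [0,-9,1,1]
  row2 -= 3·row1 → [0,0,-2,3]
  row3 -= -3·row1 → [0,0,-2,4]
  row3 -= 1·row2 → [0,0,0,1]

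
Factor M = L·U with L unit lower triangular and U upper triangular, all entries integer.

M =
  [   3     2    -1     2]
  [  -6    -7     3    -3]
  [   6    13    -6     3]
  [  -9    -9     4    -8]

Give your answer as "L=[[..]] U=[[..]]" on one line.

  r1 -= -2·r0 → [0,-3,1,1]
  r2 -= 2·r0 → [0,9,-4,-1]
  r3 -= -3·r0 → [0,-3,1,-2]
  r2 -= -3·r1 → [0,0,-1,2]
  r3 -= 1·r1 → [0,0,0,-3]
  r3 -= 0·r2 → [0,0,0,-3]

L=[[1,0,0,0],[-2,1,0,0],[2,-3,1,0],[-3,1,0,1]] U=[[3,2,-1,2],[0,-3,1,1],[0,0,-1,2],[0,0,0,-3]]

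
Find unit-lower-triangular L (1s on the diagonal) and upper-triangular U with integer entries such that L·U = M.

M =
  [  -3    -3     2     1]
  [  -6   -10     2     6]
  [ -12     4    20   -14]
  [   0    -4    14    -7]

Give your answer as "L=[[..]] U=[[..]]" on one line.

L=[[1,0,0,0],[2,1,0,0],[4,-4,1,0],[0,1,4,1]] U=[[-3,-3,2,1],[0,-4,-2,4],[0,0,4,-2],[0,0,0,-3]]

  row1 -= 2·row0 → [0,-4,-2,4]
  row2 -= 4·row0 → [0,16,12,-18]
  row3 -= 0·row0 → [0,-4,14,-7]
  row2 -= -4·row1 → [0,0,4,-2]
  row3 -= 1·row1 → [0,0,16,-11]
  row3 -= 4·row2 → [0,0,0,-3]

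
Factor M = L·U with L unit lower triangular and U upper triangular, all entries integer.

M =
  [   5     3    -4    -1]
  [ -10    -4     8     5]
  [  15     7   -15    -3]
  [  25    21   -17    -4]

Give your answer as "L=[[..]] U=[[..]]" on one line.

  row1 -= -2·row0 → [0,2,0,3]
  row2 -= 3·row0 → [0,-2,-3,0]
  row3 -= 5·row0 → [0,6,3,1]
  row2 -= -1·row1 → [0,0,-3,3]
  row3 -= 3·row1 → [0,0,3,-8]
  row3 -= -1·row2 → [0,0,0,-5]

L=[[1,0,0,0],[-2,1,0,0],[3,-1,1,0],[5,3,-1,1]] U=[[5,3,-4,-1],[0,2,0,3],[0,0,-3,3],[0,0,0,-5]]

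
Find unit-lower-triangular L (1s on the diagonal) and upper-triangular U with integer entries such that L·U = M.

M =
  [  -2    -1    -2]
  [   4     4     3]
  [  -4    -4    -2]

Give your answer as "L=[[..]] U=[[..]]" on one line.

L=[[1,0,0],[-2,1,0],[2,-1,1]] U=[[-2,-1,-2],[0,2,-1],[0,0,1]]

  R1 -= -2·R0 → [0,2,-1]
  R2 -= 2·R0 → [0,-2,2]
  R2 -= -1·R1 → [0,0,1]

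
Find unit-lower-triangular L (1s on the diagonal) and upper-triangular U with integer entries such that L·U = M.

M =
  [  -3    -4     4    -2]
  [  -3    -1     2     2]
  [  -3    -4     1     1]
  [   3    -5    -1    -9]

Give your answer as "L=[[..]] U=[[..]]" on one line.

  row1 -= 1·row0 → [0,3,-2,4]
  row2 -= 1·row0 → [0,0,-3,3]
  row3 -= -1·row0 → [0,-9,3,-11]
  row2 -= 0·row1 → [0,0,-3,3]
  row3 -= -3·row1 → [0,0,-3,1]
  row3 -= 1·row2 → [0,0,0,-2]

L=[[1,0,0,0],[1,1,0,0],[1,0,1,0],[-1,-3,1,1]] U=[[-3,-4,4,-2],[0,3,-2,4],[0,0,-3,3],[0,0,0,-2]]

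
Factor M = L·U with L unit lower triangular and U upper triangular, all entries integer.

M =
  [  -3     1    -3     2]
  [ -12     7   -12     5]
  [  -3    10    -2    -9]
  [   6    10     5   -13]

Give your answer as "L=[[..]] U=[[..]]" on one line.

L=[[1,0,0,0],[4,1,0,0],[1,3,1,0],[-2,4,-1,1]] U=[[-3,1,-3,2],[0,3,0,-3],[0,0,1,-2],[0,0,0,1]]

  r1 -= 4·r0 → [0,3,0,-3]
  r2 -= 1·r0 → [0,9,1,-11]
  r3 -= -2·r0 → [0,12,-1,-9]
  r2 -= 3·r1 → [0,0,1,-2]
  r3 -= 4·r1 → [0,0,-1,3]
  r3 -= -1·r2 → [0,0,0,1]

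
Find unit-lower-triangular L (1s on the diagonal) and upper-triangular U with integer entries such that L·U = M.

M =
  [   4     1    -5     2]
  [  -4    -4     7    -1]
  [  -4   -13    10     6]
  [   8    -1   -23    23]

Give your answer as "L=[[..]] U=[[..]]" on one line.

  r1 -= -1·r0 → [0,-3,2,1]
  r2 -= -1·r0 → [0,-12,5,8]
  r3 -= 2·r0 → [0,-3,-13,19]
  r2 -= 4·r1 → [0,0,-3,4]
  r3 -= 1·r1 → [0,0,-15,18]
  r3 -= 5·r2 → [0,0,0,-2]

L=[[1,0,0,0],[-1,1,0,0],[-1,4,1,0],[2,1,5,1]] U=[[4,1,-5,2],[0,-3,2,1],[0,0,-3,4],[0,0,0,-2]]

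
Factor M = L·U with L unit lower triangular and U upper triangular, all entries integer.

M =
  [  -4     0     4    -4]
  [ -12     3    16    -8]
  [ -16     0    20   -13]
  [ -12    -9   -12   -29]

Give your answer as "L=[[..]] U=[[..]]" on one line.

  row1 -= 3·row0 → [0,3,4,4]
  row2 -= 4·row0 → [0,0,4,3]
  row3 -= 3·row0 → [0,-9,-24,-17]
  row2 -= 0·row1 → [0,0,4,3]
  row3 -= -3·row1 → [0,0,-12,-5]
  row3 -= -3·row2 → [0,0,0,4]

L=[[1,0,0,0],[3,1,0,0],[4,0,1,0],[3,-3,-3,1]] U=[[-4,0,4,-4],[0,3,4,4],[0,0,4,3],[0,0,0,4]]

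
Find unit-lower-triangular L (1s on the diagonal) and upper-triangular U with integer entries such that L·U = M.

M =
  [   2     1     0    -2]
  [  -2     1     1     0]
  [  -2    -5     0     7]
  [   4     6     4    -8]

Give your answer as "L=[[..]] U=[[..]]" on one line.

L=[[1,0,0,0],[-1,1,0,0],[-1,-2,1,0],[2,2,1,1]] U=[[2,1,0,-2],[0,2,1,-2],[0,0,2,1],[0,0,0,-1]]

  R1 -= -1·R0 → [0,2,1,-2]
  R2 -= -1·R0 → [0,-4,0,5]
  R3 -= 2·R0 → [0,4,4,-4]
  R2 -= -2·R1 → [0,0,2,1]
  R3 -= 2·R1 → [0,0,2,0]
  R3 -= 1·R2 → [0,0,0,-1]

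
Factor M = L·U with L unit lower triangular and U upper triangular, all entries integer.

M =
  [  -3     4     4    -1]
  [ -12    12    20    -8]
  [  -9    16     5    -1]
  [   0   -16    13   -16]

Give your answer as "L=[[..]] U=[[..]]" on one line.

  r1 -= 4·r0 → [0,-4,4,-4]
  r2 -= 3·r0 → [0,4,-7,2]
  r3 -= 0·r0 → [0,-16,13,-16]
  r2 -= -1·r1 → [0,0,-3,-2]
  r3 -= 4·r1 → [0,0,-3,0]
  r3 -= 1·r2 → [0,0,0,2]

L=[[1,0,0,0],[4,1,0,0],[3,-1,1,0],[0,4,1,1]] U=[[-3,4,4,-1],[0,-4,4,-4],[0,0,-3,-2],[0,0,0,2]]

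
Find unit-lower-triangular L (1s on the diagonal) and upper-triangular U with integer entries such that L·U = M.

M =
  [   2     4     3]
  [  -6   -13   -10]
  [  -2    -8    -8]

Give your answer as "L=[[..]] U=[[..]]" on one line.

L=[[1,0,0],[-3,1,0],[-1,4,1]] U=[[2,4,3],[0,-1,-1],[0,0,-1]]

  r1 -= -3·r0 → [0,-1,-1]
  r2 -= -1·r0 → [0,-4,-5]
  r2 -= 4·r1 → [0,0,-1]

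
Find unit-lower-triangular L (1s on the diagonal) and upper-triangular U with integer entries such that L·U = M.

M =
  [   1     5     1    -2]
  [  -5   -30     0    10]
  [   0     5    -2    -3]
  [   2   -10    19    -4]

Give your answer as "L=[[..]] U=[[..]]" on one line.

L=[[1,0,0,0],[-5,1,0,0],[0,-1,1,0],[2,4,-1,1]] U=[[1,5,1,-2],[0,-5,5,0],[0,0,3,-3],[0,0,0,-3]]

  row1 -= -5·row0 → [0,-5,5,0]
  row2 -= 0·row0 → [0,5,-2,-3]
  row3 -= 2·row0 → [0,-20,17,0]
  row2 -= -1·row1 → [0,0,3,-3]
  row3 -= 4·row1 → [0,0,-3,0]
  row3 -= -1·row2 → [0,0,0,-3]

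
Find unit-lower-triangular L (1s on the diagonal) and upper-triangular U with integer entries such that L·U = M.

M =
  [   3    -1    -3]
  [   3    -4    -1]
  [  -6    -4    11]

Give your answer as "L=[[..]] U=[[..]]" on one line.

  r1 -= 1·r0 → [0,-3,2]
  r2 -= -2·r0 → [0,-6,5]
  r2 -= 2·r1 → [0,0,1]

L=[[1,0,0],[1,1,0],[-2,2,1]] U=[[3,-1,-3],[0,-3,2],[0,0,1]]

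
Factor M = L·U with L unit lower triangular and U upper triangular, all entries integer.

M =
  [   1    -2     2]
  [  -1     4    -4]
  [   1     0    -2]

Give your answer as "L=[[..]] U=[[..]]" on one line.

  r1 -= -1·r0 → [0,2,-2]
  r2 -= 1·r0 → [0,2,-4]
  r2 -= 1·r1 → [0,0,-2]

L=[[1,0,0],[-1,1,0],[1,1,1]] U=[[1,-2,2],[0,2,-2],[0,0,-2]]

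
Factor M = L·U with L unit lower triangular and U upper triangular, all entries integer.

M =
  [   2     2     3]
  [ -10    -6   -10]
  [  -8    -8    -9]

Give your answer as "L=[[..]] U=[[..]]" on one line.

  row1 -= -5·row0 → [0,4,5]
  row2 -= -4·row0 → [0,0,3]
  row2 -= 0·row1 → [0,0,3]

L=[[1,0,0],[-5,1,0],[-4,0,1]] U=[[2,2,3],[0,4,5],[0,0,3]]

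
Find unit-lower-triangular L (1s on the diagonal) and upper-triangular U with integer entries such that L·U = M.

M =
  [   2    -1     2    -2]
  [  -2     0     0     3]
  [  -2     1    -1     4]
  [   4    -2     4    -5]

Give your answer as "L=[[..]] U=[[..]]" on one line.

L=[[1,0,0,0],[-1,1,0,0],[-1,0,1,0],[2,0,0,1]] U=[[2,-1,2,-2],[0,-1,2,1],[0,0,1,2],[0,0,0,-1]]

  r1 -= -1·r0 → [0,-1,2,1]
  r2 -= -1·r0 → [0,0,1,2]
  r3 -= 2·r0 → [0,0,0,-1]
  r2 -= 0·r1 → [0,0,1,2]
  r3 -= 0·r1 → [0,0,0,-1]
  r3 -= 0·r2 → [0,0,0,-1]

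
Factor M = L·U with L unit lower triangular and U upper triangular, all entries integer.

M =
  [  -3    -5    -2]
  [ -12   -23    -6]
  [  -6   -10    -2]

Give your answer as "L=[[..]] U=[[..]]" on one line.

  row1 -= 4·row0 → [0,-3,2]
  row2 -= 2·row0 → [0,0,2]
  row2 -= 0·row1 → [0,0,2]

L=[[1,0,0],[4,1,0],[2,0,1]] U=[[-3,-5,-2],[0,-3,2],[0,0,2]]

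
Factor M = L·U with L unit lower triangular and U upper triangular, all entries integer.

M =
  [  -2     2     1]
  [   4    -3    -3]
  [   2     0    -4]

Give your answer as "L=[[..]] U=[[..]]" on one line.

L=[[1,0,0],[-2,1,0],[-1,2,1]] U=[[-2,2,1],[0,1,-1],[0,0,-1]]

  r1 -= -2·r0 → [0,1,-1]
  r2 -= -1·r0 → [0,2,-3]
  r2 -= 2·r1 → [0,0,-1]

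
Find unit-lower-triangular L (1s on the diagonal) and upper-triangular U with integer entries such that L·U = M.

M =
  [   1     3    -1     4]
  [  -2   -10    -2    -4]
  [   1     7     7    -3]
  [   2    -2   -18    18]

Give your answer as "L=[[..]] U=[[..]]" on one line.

L=[[1,0,0,0],[-2,1,0,0],[1,-1,1,0],[2,2,-2,1]] U=[[1,3,-1,4],[0,-4,-4,4],[0,0,4,-3],[0,0,0,-4]]

  r1 -= -2·r0 → [0,-4,-4,4]
  r2 -= 1·r0 → [0,4,8,-7]
  r3 -= 2·r0 → [0,-8,-16,10]
  r2 -= -1·r1 → [0,0,4,-3]
  r3 -= 2·r1 → [0,0,-8,2]
  r3 -= -2·r2 → [0,0,0,-4]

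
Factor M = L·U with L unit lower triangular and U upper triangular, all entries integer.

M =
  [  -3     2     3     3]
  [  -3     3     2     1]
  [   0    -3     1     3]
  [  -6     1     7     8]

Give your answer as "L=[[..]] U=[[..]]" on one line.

  R1 -= 1·R0 → [0,1,-1,-2]
  R2 -= 0·R0 → [0,-3,1,3]
  R3 -= 2·R0 → [0,-3,1,2]
  R2 -= -3·R1 → [0,0,-2,-3]
  R3 -= -3·R1 → [0,0,-2,-4]
  R3 -= 1·R2 → [0,0,0,-1]

L=[[1,0,0,0],[1,1,0,0],[0,-3,1,0],[2,-3,1,1]] U=[[-3,2,3,3],[0,1,-1,-2],[0,0,-2,-3],[0,0,0,-1]]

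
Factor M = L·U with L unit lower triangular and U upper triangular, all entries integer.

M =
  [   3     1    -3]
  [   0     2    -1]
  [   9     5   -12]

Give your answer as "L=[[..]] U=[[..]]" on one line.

L=[[1,0,0],[0,1,0],[3,1,1]] U=[[3,1,-3],[0,2,-1],[0,0,-2]]

  r1 -= 0·r0 → [0,2,-1]
  r2 -= 3·r0 → [0,2,-3]
  r2 -= 1·r1 → [0,0,-2]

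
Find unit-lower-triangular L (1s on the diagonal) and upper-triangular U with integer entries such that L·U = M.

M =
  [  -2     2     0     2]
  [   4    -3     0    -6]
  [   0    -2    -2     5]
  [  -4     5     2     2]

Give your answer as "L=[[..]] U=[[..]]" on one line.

  R1 -= -2·R0 → [0,1,0,-2]
  R2 -= 0·R0 → [0,-2,-2,5]
  R3 -= 2·R0 → [0,1,2,-2]
  R2 -= -2·R1 → [0,0,-2,1]
  R3 -= 1·R1 → [0,0,2,0]
  R3 -= -1·R2 → [0,0,0,1]

L=[[1,0,0,0],[-2,1,0,0],[0,-2,1,0],[2,1,-1,1]] U=[[-2,2,0,2],[0,1,0,-2],[0,0,-2,1],[0,0,0,1]]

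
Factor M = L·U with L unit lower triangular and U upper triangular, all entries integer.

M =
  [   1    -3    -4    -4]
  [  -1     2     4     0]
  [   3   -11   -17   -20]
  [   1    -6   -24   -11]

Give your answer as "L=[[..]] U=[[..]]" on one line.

  r1 -= -1·r0 → [0,-1,0,-4]
  r2 -= 3·r0 → [0,-2,-5,-8]
  r3 -= 1·r0 → [0,-3,-20,-7]
  r2 -= 2·r1 → [0,0,-5,0]
  r3 -= 3·r1 → [0,0,-20,5]
  r3 -= 4·r2 → [0,0,0,5]

L=[[1,0,0,0],[-1,1,0,0],[3,2,1,0],[1,3,4,1]] U=[[1,-3,-4,-4],[0,-1,0,-4],[0,0,-5,0],[0,0,0,5]]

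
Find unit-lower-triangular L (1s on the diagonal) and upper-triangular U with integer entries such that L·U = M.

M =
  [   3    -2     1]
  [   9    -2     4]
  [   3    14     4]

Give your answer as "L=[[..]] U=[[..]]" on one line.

  r1 -= 3·r0 → [0,4,1]
  r2 -= 1·r0 → [0,16,3]
  r2 -= 4·r1 → [0,0,-1]

L=[[1,0,0],[3,1,0],[1,4,1]] U=[[3,-2,1],[0,4,1],[0,0,-1]]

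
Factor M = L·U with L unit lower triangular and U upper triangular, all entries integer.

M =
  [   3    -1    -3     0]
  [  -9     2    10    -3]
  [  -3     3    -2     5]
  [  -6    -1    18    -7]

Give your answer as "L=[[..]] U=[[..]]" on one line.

L=[[1,0,0,0],[-3,1,0,0],[-1,-2,1,0],[-2,3,-3,1]] U=[[3,-1,-3,0],[0,-1,1,-3],[0,0,-3,-1],[0,0,0,-1]]

  R1 -= -3·R0 → [0,-1,1,-3]
  R2 -= -1·R0 → [0,2,-5,5]
  R3 -= -2·R0 → [0,-3,12,-7]
  R2 -= -2·R1 → [0,0,-3,-1]
  R3 -= 3·R1 → [0,0,9,2]
  R3 -= -3·R2 → [0,0,0,-1]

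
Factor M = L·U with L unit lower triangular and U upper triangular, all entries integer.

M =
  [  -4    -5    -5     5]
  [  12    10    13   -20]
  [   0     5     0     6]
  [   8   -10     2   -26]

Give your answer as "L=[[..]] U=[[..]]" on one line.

  R1 -= -3·R0 → [0,-5,-2,-5]
  R2 -= 0·R0 → [0,5,0,6]
  R3 -= -2·R0 → [0,-20,-8,-16]
  R2 -= -1·R1 → [0,0,-2,1]
  R3 -= 4·R1 → [0,0,0,4]
  R3 -= 0·R2 → [0,0,0,4]

L=[[1,0,0,0],[-3,1,0,0],[0,-1,1,0],[-2,4,0,1]] U=[[-4,-5,-5,5],[0,-5,-2,-5],[0,0,-2,1],[0,0,0,4]]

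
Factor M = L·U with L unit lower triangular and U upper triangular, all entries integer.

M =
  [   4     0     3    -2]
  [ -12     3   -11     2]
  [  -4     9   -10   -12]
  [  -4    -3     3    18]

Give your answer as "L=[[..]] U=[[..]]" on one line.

  R1 -= -3·R0 → [0,3,-2,-4]
  R2 -= -1·R0 → [0,9,-7,-14]
  R3 -= -1·R0 → [0,-3,6,16]
  R2 -= 3·R1 → [0,0,-1,-2]
  R3 -= -1·R1 → [0,0,4,12]
  R3 -= -4·R2 → [0,0,0,4]

L=[[1,0,0,0],[-3,1,0,0],[-1,3,1,0],[-1,-1,-4,1]] U=[[4,0,3,-2],[0,3,-2,-4],[0,0,-1,-2],[0,0,0,4]]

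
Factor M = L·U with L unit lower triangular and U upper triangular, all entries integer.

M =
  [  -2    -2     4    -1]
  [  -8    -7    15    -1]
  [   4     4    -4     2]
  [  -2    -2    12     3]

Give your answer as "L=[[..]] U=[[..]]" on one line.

L=[[1,0,0,0],[4,1,0,0],[-2,0,1,0],[1,0,2,1]] U=[[-2,-2,4,-1],[0,1,-1,3],[0,0,4,0],[0,0,0,4]]

  row1 -= 4·row0 → [0,1,-1,3]
  row2 -= -2·row0 → [0,0,4,0]
  row3 -= 1·row0 → [0,0,8,4]
  row2 -= 0·row1 → [0,0,4,0]
  row3 -= 0·row1 → [0,0,8,4]
  row3 -= 2·row2 → [0,0,0,4]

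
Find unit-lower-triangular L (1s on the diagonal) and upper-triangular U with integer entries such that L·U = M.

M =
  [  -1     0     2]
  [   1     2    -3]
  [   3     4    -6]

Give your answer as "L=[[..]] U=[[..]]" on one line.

L=[[1,0,0],[-1,1,0],[-3,2,1]] U=[[-1,0,2],[0,2,-1],[0,0,2]]

  r1 -= -1·r0 → [0,2,-1]
  r2 -= -3·r0 → [0,4,0]
  r2 -= 2·r1 → [0,0,2]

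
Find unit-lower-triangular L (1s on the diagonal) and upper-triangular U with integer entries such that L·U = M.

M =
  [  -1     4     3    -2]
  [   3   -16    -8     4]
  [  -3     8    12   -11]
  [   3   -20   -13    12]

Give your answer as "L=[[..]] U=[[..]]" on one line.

  row1 -= -3·row0 → [0,-4,1,-2]
  row2 -= 3·row0 → [0,-4,3,-5]
  row3 -= -3·row0 → [0,-8,-4,6]
  row2 -= 1·row1 → [0,0,2,-3]
  row3 -= 2·row1 → [0,0,-6,10]
  row3 -= -3·row2 → [0,0,0,1]

L=[[1,0,0,0],[-3,1,0,0],[3,1,1,0],[-3,2,-3,1]] U=[[-1,4,3,-2],[0,-4,1,-2],[0,0,2,-3],[0,0,0,1]]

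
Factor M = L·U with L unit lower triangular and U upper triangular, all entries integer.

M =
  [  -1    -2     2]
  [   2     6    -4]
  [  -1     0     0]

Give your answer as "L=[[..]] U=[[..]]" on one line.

L=[[1,0,0],[-2,1,0],[1,1,1]] U=[[-1,-2,2],[0,2,0],[0,0,-2]]

  r1 -= -2·r0 → [0,2,0]
  r2 -= 1·r0 → [0,2,-2]
  r2 -= 1·r1 → [0,0,-2]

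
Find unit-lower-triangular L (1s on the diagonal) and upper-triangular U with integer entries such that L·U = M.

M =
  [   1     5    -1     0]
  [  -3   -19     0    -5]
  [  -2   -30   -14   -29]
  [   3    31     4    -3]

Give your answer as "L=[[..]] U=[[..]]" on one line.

L=[[1,0,0,0],[-3,1,0,0],[-2,5,1,0],[3,-4,5,1]] U=[[1,5,-1,0],[0,-4,-3,-5],[0,0,-1,-4],[0,0,0,-3]]

  r1 -= -3·r0 → [0,-4,-3,-5]
  r2 -= -2·r0 → [0,-20,-16,-29]
  r3 -= 3·r0 → [0,16,7,-3]
  r2 -= 5·r1 → [0,0,-1,-4]
  r3 -= -4·r1 → [0,0,-5,-23]
  r3 -= 5·r2 → [0,0,0,-3]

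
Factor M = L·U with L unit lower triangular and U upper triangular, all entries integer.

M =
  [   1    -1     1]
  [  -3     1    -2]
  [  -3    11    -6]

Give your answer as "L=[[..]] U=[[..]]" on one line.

  row1 -= -3·row0 → [0,-2,1]
  row2 -= -3·row0 → [0,8,-3]
  row2 -= -4·row1 → [0,0,1]

L=[[1,0,0],[-3,1,0],[-3,-4,1]] U=[[1,-1,1],[0,-2,1],[0,0,1]]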